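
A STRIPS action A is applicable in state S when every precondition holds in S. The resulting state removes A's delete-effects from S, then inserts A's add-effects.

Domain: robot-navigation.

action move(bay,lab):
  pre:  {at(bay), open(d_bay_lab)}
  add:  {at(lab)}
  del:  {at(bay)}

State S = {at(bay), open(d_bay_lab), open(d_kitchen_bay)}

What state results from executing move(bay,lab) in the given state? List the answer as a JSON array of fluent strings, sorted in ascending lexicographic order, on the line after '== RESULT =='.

Compute (S \ del) ∪ add:
  pre ⊆ S: {at(bay), open(d_bay_lab)} ⊆ S  — applicable
  S \ del = {open(d_bay_lab), open(d_kitchen_bay)}
  ∪ add   = {at(lab), open(d_bay_lab), open(d_kitchen_bay)}

== RESULT ==
["at(lab)", "open(d_bay_lab)", "open(d_kitchen_bay)"]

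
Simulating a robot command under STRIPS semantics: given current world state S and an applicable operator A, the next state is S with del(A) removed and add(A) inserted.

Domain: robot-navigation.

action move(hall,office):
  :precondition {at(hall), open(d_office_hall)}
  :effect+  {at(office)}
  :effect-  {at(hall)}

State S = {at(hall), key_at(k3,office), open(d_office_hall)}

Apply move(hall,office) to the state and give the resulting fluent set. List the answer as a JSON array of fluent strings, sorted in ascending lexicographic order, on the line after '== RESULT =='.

Compute (S \ del) ∪ add:
  pre ⊆ S: {at(hall), open(d_office_hall)} ⊆ S  — applicable
  S \ del = {key_at(k3,office), open(d_office_hall)}
  ∪ add   = {at(office), key_at(k3,office), open(d_office_hall)}

== RESULT ==
["at(office)", "key_at(k3,office)", "open(d_office_hall)"]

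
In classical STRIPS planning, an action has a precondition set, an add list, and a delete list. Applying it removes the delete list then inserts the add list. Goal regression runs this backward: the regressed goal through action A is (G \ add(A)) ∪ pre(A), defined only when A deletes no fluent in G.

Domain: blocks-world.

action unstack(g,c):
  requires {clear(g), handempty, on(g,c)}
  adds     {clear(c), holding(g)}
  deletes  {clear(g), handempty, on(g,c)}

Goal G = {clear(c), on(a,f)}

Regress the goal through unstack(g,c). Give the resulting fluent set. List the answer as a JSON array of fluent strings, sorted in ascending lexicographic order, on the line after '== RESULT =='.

Regress:
  G ∩ del = {}  (empty — regression defined)
  G \ add = {clear(c), on(a,f)} \ {clear(c), holding(g)} = {on(a,f)}
  ∪ pre   = {on(a,f)} ∪ {clear(g), handempty, on(g,c)}
          = {clear(g), handempty, on(a,f), on(g,c)}

== RESULT ==
["clear(g)", "handempty", "on(a,f)", "on(g,c)"]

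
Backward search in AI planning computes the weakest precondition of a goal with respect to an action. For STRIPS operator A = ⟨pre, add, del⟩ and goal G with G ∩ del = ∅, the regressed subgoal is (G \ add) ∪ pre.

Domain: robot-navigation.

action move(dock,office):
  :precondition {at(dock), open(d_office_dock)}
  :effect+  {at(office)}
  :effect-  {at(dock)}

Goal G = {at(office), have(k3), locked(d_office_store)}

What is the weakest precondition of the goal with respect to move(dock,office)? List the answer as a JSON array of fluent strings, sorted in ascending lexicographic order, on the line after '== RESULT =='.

Regress:
  G ∩ del = {}  (empty — regression defined)
  G \ add = {at(office), have(k3), locked(d_office_store)} \ {at(office)} = {have(k3), locked(d_office_store)}
  ∪ pre   = {have(k3), locked(d_office_store)} ∪ {at(dock), open(d_office_dock)}
          = {at(dock), have(k3), locked(d_office_store), open(d_office_dock)}

== RESULT ==
["at(dock)", "have(k3)", "locked(d_office_store)", "open(d_office_dock)"]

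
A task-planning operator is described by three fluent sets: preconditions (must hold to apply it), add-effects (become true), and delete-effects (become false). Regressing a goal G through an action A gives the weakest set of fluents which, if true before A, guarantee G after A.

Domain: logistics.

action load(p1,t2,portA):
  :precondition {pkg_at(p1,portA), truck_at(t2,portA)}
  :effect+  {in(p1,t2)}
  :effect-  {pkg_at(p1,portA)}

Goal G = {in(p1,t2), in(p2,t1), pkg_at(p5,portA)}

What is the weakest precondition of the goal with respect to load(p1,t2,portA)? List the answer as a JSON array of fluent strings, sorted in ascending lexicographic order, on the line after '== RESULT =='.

Compute (G \ add) ∪ pre:
  G ∩ del = {}  (empty — regression defined)
  G \ add = {in(p1,t2), in(p2,t1), pkg_at(p5,portA)} \ {in(p1,t2)} = {in(p2,t1), pkg_at(p5,portA)}
  ∪ pre   = {in(p2,t1), pkg_at(p5,portA)} ∪ {pkg_at(p1,portA), truck_at(t2,portA)}
          = {in(p2,t1), pkg_at(p1,portA), pkg_at(p5,portA), truck_at(t2,portA)}

== RESULT ==
["in(p2,t1)", "pkg_at(p1,portA)", "pkg_at(p5,portA)", "truck_at(t2,portA)"]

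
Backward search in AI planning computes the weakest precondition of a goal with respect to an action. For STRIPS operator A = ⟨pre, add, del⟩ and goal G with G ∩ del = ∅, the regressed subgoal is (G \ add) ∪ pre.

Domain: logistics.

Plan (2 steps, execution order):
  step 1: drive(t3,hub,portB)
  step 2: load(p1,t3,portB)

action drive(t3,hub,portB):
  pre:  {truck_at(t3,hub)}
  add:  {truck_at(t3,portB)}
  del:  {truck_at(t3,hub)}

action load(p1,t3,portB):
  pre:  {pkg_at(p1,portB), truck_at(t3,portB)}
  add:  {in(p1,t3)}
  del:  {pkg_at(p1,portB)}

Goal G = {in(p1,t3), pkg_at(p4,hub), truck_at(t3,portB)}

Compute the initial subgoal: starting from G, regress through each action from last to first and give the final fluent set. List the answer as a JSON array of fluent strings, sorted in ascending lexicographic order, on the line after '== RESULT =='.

Regress step by step:
  through step 2 (load(p1,t3,portB)): drop {in(p1,t3)}, keep {pkg_at(p4,hub), truck_at(t3,portB)}, require {pkg_at(p1,portB), truck_at(t3,portB)}
    → {pkg_at(p1,portB), pkg_at(p4,hub), truck_at(t3,portB)}
  through step 1 (drive(t3,hub,portB)): drop {truck_at(t3,portB)}, keep {pkg_at(p1,portB), pkg_at(p4,hub)}, require {truck_at(t3,hub)}
    → {pkg_at(p1,portB), pkg_at(p4,hub), truck_at(t3,hub)}

== RESULT ==
["pkg_at(p1,portB)", "pkg_at(p4,hub)", "truck_at(t3,hub)"]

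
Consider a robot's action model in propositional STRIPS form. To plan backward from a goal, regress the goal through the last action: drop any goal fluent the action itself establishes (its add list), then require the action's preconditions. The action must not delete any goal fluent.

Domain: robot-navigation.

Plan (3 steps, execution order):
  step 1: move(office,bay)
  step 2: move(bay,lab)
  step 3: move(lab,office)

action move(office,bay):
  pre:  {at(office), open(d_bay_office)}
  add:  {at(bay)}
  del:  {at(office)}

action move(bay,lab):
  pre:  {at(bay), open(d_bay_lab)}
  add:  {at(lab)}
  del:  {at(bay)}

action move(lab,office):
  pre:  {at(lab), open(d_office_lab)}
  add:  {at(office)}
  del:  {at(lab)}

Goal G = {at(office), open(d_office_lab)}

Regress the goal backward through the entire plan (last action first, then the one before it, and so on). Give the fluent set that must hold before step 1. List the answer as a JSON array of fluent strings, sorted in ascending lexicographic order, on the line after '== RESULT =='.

Work backward from the goal:
  through step 3 (move(lab,office)): drop {at(office)}, keep {open(d_office_lab)}, require {at(lab), open(d_office_lab)}
    → {at(lab), open(d_office_lab)}
  through step 2 (move(bay,lab)): drop {at(lab)}, keep {open(d_office_lab)}, require {at(bay), open(d_bay_lab)}
    → {at(bay), open(d_bay_lab), open(d_office_lab)}
  through step 1 (move(office,bay)): drop {at(bay)}, keep {open(d_bay_lab), open(d_office_lab)}, require {at(office), open(d_bay_office)}
    → {at(office), open(d_bay_lab), open(d_bay_office), open(d_office_lab)}

== RESULT ==
["at(office)", "open(d_bay_lab)", "open(d_bay_office)", "open(d_office_lab)"]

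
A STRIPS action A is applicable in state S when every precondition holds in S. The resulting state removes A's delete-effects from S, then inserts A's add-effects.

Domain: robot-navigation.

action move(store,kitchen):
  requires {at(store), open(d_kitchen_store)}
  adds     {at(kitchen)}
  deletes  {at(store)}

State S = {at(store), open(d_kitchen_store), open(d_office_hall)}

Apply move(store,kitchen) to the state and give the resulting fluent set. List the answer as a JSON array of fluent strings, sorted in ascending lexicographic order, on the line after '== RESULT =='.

Progress:
  pre ⊆ S: {at(store), open(d_kitchen_store)} ⊆ S  — applicable
  S \ del = {open(d_kitchen_store), open(d_office_hall)}
  ∪ add   = {at(kitchen), open(d_kitchen_store), open(d_office_hall)}

== RESULT ==
["at(kitchen)", "open(d_kitchen_store)", "open(d_office_hall)"]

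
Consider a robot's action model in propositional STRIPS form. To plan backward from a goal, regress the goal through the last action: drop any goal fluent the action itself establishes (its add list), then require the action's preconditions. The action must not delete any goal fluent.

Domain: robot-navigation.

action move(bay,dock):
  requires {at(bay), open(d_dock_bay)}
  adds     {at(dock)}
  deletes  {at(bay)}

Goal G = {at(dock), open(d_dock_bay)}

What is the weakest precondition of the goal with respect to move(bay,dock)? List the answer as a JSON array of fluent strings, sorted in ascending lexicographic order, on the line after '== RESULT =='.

Regress:
  G ∩ del = {}  (empty — regression defined)
  G \ add = {at(dock), open(d_dock_bay)} \ {at(dock)} = {open(d_dock_bay)}
  ∪ pre   = {open(d_dock_bay)} ∪ {at(bay), open(d_dock_bay)}
          = {at(bay), open(d_dock_bay)}

== RESULT ==
["at(bay)", "open(d_dock_bay)"]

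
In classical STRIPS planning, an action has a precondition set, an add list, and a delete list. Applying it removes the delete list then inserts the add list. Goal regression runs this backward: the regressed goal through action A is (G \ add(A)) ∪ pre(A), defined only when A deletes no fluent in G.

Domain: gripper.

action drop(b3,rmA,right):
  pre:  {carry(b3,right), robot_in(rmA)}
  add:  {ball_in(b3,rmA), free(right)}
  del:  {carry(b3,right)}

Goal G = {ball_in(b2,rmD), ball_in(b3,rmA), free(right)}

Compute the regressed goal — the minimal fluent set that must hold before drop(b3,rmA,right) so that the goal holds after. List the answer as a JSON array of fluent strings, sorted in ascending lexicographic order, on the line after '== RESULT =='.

Regress:
  G ∩ del = {}  (empty — regression defined)
  G \ add = {ball_in(b2,rmD), ball_in(b3,rmA), free(right)} \ {ball_in(b3,rmA), free(right)} = {ball_in(b2,rmD)}
  ∪ pre   = {ball_in(b2,rmD)} ∪ {carry(b3,right), robot_in(rmA)}
          = {ball_in(b2,rmD), carry(b3,right), robot_in(rmA)}

== RESULT ==
["ball_in(b2,rmD)", "carry(b3,right)", "robot_in(rmA)"]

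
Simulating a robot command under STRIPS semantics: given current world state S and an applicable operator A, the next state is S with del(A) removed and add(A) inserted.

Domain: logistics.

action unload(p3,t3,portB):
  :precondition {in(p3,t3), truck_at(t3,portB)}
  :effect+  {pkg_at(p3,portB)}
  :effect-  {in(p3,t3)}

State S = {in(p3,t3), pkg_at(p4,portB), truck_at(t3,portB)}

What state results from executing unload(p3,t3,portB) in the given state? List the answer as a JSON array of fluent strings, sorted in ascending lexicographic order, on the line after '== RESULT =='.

Compute (S \ del) ∪ add:
  pre ⊆ S: {in(p3,t3), truck_at(t3,portB)} ⊆ S  — applicable
  S \ del = {pkg_at(p4,portB), truck_at(t3,portB)}
  ∪ add   = {pkg_at(p3,portB), pkg_at(p4,portB), truck_at(t3,portB)}

== RESULT ==
["pkg_at(p3,portB)", "pkg_at(p4,portB)", "truck_at(t3,portB)"]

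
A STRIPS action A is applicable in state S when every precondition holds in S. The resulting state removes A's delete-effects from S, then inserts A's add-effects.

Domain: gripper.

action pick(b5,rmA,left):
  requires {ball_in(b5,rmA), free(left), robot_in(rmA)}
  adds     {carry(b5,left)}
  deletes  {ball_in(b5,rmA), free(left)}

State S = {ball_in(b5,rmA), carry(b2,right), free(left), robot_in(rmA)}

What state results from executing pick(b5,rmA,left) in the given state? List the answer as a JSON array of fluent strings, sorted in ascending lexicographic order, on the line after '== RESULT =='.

Compute (S \ del) ∪ add:
  pre ⊆ S: {ball_in(b5,rmA), free(left), robot_in(rmA)} ⊆ S  — applicable
  S \ del = {carry(b2,right), robot_in(rmA)}
  ∪ add   = {carry(b2,right), carry(b5,left), robot_in(rmA)}

== RESULT ==
["carry(b2,right)", "carry(b5,left)", "robot_in(rmA)"]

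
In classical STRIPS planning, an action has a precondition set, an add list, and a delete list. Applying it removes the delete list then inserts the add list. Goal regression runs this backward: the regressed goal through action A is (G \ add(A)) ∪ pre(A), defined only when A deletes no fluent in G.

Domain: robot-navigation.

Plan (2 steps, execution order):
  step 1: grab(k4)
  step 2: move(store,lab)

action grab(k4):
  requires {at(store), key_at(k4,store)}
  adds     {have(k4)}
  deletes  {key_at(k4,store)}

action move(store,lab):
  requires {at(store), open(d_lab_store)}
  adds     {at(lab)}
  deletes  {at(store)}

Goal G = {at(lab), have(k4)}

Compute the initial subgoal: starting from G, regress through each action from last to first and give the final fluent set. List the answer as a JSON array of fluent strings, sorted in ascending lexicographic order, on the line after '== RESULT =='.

Work backward from the goal:
  through step 2 (move(store,lab)): drop {at(lab)}, keep {have(k4)}, require {at(store), open(d_lab_store)}
    → {at(store), have(k4), open(d_lab_store)}
  through step 1 (grab(k4)): drop {have(k4)}, keep {at(store), open(d_lab_store)}, require {at(store), key_at(k4,store)}
    → {at(store), key_at(k4,store), open(d_lab_store)}

== RESULT ==
["at(store)", "key_at(k4,store)", "open(d_lab_store)"]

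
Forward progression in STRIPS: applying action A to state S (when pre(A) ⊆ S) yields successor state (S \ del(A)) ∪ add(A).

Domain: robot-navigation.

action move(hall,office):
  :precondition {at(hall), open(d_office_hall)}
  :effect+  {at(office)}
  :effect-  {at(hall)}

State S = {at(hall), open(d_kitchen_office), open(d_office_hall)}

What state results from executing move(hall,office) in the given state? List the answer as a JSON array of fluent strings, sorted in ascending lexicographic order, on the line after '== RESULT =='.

Progress:
  pre ⊆ S: {at(hall), open(d_office_hall)} ⊆ S  — applicable
  S \ del = {open(d_kitchen_office), open(d_office_hall)}
  ∪ add   = {at(office), open(d_kitchen_office), open(d_office_hall)}

== RESULT ==
["at(office)", "open(d_kitchen_office)", "open(d_office_hall)"]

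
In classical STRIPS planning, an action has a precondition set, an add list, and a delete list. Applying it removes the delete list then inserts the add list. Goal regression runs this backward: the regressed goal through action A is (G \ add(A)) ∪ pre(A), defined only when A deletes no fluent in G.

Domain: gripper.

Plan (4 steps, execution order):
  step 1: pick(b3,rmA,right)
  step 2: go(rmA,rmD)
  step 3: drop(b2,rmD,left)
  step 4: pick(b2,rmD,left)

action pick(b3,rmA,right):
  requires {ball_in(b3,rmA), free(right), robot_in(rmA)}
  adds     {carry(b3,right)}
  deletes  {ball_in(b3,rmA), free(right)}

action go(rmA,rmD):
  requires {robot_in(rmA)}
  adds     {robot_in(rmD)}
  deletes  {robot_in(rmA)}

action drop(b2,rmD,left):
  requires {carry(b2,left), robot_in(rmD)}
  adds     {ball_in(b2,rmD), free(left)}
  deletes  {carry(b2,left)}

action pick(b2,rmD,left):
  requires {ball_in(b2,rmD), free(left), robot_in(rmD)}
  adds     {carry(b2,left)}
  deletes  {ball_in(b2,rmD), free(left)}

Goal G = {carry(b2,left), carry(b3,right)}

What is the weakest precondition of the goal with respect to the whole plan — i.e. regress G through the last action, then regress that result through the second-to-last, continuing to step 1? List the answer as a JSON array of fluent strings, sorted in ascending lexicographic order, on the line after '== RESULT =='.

Work backward from the goal:
  through step 4 (pick(b2,rmD,left)): drop {carry(b2,left)}, keep {carry(b3,right)}, require {ball_in(b2,rmD), free(left), robot_in(rmD)}
    → {ball_in(b2,rmD), carry(b3,right), free(left), robot_in(rmD)}
  through step 3 (drop(b2,rmD,left)): drop {ball_in(b2,rmD), free(left)}, keep {carry(b3,right), robot_in(rmD)}, require {carry(b2,left), robot_in(rmD)}
    → {carry(b2,left), carry(b3,right), robot_in(rmD)}
  through step 2 (go(rmA,rmD)): drop {robot_in(rmD)}, keep {carry(b2,left), carry(b3,right)}, require {robot_in(rmA)}
    → {carry(b2,left), carry(b3,right), robot_in(rmA)}
  through step 1 (pick(b3,rmA,right)): drop {carry(b3,right)}, keep {carry(b2,left), robot_in(rmA)}, require {ball_in(b3,rmA), free(right), robot_in(rmA)}
    → {ball_in(b3,rmA), carry(b2,left), free(right), robot_in(rmA)}

== RESULT ==
["ball_in(b3,rmA)", "carry(b2,left)", "free(right)", "robot_in(rmA)"]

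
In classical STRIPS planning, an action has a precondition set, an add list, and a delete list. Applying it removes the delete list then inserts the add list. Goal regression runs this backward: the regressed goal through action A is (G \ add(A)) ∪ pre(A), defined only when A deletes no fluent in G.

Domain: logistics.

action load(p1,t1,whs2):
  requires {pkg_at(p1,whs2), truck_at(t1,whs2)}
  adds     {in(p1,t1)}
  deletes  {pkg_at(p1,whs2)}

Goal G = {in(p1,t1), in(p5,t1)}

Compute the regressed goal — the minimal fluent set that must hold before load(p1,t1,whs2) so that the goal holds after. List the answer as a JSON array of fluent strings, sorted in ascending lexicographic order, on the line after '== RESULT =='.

Compute (G \ add) ∪ pre:
  G ∩ del = {}  (empty — regression defined)
  G \ add = {in(p1,t1), in(p5,t1)} \ {in(p1,t1)} = {in(p5,t1)}
  ∪ pre   = {in(p5,t1)} ∪ {pkg_at(p1,whs2), truck_at(t1,whs2)}
          = {in(p5,t1), pkg_at(p1,whs2), truck_at(t1,whs2)}

== RESULT ==
["in(p5,t1)", "pkg_at(p1,whs2)", "truck_at(t1,whs2)"]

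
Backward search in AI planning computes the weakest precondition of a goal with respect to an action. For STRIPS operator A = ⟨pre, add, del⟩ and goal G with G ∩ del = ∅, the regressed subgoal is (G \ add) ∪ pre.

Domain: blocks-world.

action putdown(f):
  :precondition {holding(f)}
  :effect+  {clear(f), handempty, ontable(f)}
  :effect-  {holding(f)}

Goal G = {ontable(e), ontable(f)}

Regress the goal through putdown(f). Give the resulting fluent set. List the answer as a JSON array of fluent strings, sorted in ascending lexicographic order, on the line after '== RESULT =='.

Regress:
  G ∩ del = {}  (empty — regression defined)
  G \ add = {ontable(e), ontable(f)} \ {clear(f), handempty, ontable(f)} = {ontable(e)}
  ∪ pre   = {ontable(e)} ∪ {holding(f)}
          = {holding(f), ontable(e)}

== RESULT ==
["holding(f)", "ontable(e)"]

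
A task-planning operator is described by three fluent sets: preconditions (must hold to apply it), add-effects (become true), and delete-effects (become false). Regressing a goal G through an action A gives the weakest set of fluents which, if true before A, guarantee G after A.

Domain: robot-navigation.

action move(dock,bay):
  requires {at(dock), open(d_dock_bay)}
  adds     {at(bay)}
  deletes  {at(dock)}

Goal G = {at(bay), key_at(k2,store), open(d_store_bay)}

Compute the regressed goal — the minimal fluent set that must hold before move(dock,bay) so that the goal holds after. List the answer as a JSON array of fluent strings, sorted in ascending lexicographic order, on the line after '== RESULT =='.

Regress:
  G ∩ del = {}  (empty — regression defined)
  G \ add = {at(bay), key_at(k2,store), open(d_store_bay)} \ {at(bay)} = {key_at(k2,store), open(d_store_bay)}
  ∪ pre   = {key_at(k2,store), open(d_store_bay)} ∪ {at(dock), open(d_dock_bay)}
          = {at(dock), key_at(k2,store), open(d_dock_bay), open(d_store_bay)}

== RESULT ==
["at(dock)", "key_at(k2,store)", "open(d_dock_bay)", "open(d_store_bay)"]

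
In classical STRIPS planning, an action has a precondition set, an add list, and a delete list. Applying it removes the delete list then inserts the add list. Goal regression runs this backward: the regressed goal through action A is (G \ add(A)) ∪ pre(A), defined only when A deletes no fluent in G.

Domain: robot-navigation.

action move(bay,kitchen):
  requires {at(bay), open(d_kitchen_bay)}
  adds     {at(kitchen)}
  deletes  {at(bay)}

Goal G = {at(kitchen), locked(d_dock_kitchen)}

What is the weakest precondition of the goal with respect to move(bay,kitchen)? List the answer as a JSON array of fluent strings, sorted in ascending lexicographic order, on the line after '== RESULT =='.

Compute (G \ add) ∪ pre:
  G ∩ del = {}  (empty — regression defined)
  G \ add = {at(kitchen), locked(d_dock_kitchen)} \ {at(kitchen)} = {locked(d_dock_kitchen)}
  ∪ pre   = {locked(d_dock_kitchen)} ∪ {at(bay), open(d_kitchen_bay)}
          = {at(bay), locked(d_dock_kitchen), open(d_kitchen_bay)}

== RESULT ==
["at(bay)", "locked(d_dock_kitchen)", "open(d_kitchen_bay)"]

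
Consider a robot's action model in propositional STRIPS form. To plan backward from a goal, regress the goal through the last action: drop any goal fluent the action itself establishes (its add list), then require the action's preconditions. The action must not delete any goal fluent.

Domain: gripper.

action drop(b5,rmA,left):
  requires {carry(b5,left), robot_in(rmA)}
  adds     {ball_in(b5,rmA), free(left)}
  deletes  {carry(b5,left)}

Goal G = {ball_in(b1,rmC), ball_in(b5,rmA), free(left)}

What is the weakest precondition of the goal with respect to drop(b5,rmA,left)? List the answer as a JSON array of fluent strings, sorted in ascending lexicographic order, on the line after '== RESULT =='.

Regress:
  G ∩ del = {}  (empty — regression defined)
  G \ add = {ball_in(b1,rmC), ball_in(b5,rmA), free(left)} \ {ball_in(b5,rmA), free(left)} = {ball_in(b1,rmC)}
  ∪ pre   = {ball_in(b1,rmC)} ∪ {carry(b5,left), robot_in(rmA)}
          = {ball_in(b1,rmC), carry(b5,left), robot_in(rmA)}

== RESULT ==
["ball_in(b1,rmC)", "carry(b5,left)", "robot_in(rmA)"]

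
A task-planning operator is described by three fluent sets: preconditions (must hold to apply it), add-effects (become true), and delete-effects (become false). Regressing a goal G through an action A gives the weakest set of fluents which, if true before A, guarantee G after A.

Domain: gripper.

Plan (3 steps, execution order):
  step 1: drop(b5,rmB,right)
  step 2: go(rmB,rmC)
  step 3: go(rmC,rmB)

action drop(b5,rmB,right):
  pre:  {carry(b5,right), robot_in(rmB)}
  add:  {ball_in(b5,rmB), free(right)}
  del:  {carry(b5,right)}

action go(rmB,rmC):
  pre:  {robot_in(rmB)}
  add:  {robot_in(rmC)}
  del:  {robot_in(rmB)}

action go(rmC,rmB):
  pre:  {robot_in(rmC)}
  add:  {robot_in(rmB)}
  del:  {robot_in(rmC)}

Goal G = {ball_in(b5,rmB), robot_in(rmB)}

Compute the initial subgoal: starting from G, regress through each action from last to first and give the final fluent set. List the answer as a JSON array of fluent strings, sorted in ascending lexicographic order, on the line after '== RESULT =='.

Work backward from the goal:
  through step 3 (go(rmC,rmB)): drop {robot_in(rmB)}, keep {ball_in(b5,rmB)}, require {robot_in(rmC)}
    → {ball_in(b5,rmB), robot_in(rmC)}
  through step 2 (go(rmB,rmC)): drop {robot_in(rmC)}, keep {ball_in(b5,rmB)}, require {robot_in(rmB)}
    → {ball_in(b5,rmB), robot_in(rmB)}
  through step 1 (drop(b5,rmB,right)): drop {ball_in(b5,rmB)}, keep {robot_in(rmB)}, require {carry(b5,right), robot_in(rmB)}
    → {carry(b5,right), robot_in(rmB)}

== RESULT ==
["carry(b5,right)", "robot_in(rmB)"]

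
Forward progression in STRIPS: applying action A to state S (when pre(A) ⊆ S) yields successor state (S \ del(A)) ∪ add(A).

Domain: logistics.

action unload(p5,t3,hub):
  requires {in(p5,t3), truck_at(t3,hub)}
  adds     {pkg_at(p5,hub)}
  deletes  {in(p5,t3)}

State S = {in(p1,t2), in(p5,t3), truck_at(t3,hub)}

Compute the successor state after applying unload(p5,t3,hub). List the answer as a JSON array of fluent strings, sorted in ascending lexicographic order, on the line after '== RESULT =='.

Progress:
  pre ⊆ S: {in(p5,t3), truck_at(t3,hub)} ⊆ S  — applicable
  S \ del = {in(p1,t2), truck_at(t3,hub)}
  ∪ add   = {in(p1,t2), pkg_at(p5,hub), truck_at(t3,hub)}

== RESULT ==
["in(p1,t2)", "pkg_at(p5,hub)", "truck_at(t3,hub)"]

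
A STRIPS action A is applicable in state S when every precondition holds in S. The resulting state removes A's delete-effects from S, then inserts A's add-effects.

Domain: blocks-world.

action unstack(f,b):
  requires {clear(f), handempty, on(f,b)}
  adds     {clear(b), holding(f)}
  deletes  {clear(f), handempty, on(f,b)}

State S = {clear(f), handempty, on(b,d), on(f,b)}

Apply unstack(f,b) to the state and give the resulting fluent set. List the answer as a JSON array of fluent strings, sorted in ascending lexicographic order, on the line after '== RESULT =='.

Progress:
  pre ⊆ S: {clear(f), handempty, on(f,b)} ⊆ S  — applicable
  S \ del = {on(b,d)}
  ∪ add   = {clear(b), holding(f), on(b,d)}

== RESULT ==
["clear(b)", "holding(f)", "on(b,d)"]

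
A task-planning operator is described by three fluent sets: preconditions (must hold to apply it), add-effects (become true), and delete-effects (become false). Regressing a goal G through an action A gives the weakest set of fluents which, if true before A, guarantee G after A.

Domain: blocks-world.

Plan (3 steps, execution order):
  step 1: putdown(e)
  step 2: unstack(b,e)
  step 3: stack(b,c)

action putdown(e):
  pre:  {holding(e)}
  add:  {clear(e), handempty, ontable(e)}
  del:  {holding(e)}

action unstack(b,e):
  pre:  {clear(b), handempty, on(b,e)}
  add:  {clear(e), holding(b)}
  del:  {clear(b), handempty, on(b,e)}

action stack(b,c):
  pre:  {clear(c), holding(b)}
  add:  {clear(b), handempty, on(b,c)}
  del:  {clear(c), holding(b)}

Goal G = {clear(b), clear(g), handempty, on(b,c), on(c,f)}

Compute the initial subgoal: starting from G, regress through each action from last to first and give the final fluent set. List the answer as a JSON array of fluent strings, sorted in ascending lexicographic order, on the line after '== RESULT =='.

Work backward from the goal:
  through step 3 (stack(b,c)): drop {clear(b), handempty, on(b,c)}, keep {clear(g), on(c,f)}, require {clear(c), holding(b)}
    → {clear(c), clear(g), holding(b), on(c,f)}
  through step 2 (unstack(b,e)): drop {holding(b)}, keep {clear(c), clear(g), on(c,f)}, require {clear(b), handempty, on(b,e)}
    → {clear(b), clear(c), clear(g), handempty, on(b,e), on(c,f)}
  through step 1 (putdown(e)): drop {handempty}, keep {clear(b), clear(c), clear(g), on(b,e), on(c,f)}, require {holding(e)}
    → {clear(b), clear(c), clear(g), holding(e), on(b,e), on(c,f)}

== RESULT ==
["clear(b)", "clear(c)", "clear(g)", "holding(e)", "on(b,e)", "on(c,f)"]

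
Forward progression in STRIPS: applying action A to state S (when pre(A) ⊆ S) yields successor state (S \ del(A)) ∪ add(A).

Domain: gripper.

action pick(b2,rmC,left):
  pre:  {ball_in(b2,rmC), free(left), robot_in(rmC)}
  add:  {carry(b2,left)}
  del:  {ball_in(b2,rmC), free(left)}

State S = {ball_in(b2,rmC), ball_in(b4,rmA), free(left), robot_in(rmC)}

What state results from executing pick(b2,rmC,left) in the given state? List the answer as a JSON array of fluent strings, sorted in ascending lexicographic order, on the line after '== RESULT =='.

Progress:
  pre ⊆ S: {ball_in(b2,rmC), free(left), robot_in(rmC)} ⊆ S  — applicable
  S \ del = {ball_in(b4,rmA), robot_in(rmC)}
  ∪ add   = {ball_in(b4,rmA), carry(b2,left), robot_in(rmC)}

== RESULT ==
["ball_in(b4,rmA)", "carry(b2,left)", "robot_in(rmC)"]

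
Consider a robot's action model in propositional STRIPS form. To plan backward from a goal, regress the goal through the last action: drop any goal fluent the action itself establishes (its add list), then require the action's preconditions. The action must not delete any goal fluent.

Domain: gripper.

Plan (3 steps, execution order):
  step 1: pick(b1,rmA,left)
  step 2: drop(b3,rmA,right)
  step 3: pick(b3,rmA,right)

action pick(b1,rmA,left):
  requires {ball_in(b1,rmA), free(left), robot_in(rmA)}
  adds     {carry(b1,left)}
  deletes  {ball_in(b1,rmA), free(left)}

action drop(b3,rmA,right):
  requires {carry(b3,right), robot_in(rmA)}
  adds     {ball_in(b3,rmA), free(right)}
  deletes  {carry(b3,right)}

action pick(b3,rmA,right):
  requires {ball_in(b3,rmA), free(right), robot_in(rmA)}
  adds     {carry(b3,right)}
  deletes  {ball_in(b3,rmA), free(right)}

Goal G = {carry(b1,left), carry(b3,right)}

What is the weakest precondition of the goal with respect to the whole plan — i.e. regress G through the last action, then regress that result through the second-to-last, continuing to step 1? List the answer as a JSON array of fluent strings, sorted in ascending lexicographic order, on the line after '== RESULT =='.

Regress step by step:
  through step 3 (pick(b3,rmA,right)): drop {carry(b3,right)}, keep {carry(b1,left)}, require {ball_in(b3,rmA), free(right), robot_in(rmA)}
    → {ball_in(b3,rmA), carry(b1,left), free(right), robot_in(rmA)}
  through step 2 (drop(b3,rmA,right)): drop {ball_in(b3,rmA), free(right)}, keep {carry(b1,left), robot_in(rmA)}, require {carry(b3,right), robot_in(rmA)}
    → {carry(b1,left), carry(b3,right), robot_in(rmA)}
  through step 1 (pick(b1,rmA,left)): drop {carry(b1,left)}, keep {carry(b3,right), robot_in(rmA)}, require {ball_in(b1,rmA), free(left), robot_in(rmA)}
    → {ball_in(b1,rmA), carry(b3,right), free(left), robot_in(rmA)}

== RESULT ==
["ball_in(b1,rmA)", "carry(b3,right)", "free(left)", "robot_in(rmA)"]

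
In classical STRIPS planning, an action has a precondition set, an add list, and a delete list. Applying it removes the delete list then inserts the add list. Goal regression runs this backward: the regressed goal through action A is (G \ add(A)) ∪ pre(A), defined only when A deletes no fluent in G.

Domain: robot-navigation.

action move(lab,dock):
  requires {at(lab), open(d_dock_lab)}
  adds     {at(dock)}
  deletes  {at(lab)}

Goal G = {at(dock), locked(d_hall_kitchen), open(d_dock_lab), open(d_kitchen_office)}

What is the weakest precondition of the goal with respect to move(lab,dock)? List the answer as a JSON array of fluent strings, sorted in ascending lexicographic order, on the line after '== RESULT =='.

Compute (G \ add) ∪ pre:
  G ∩ del = {}  (empty — regression defined)
  G \ add = {at(dock), locked(d_hall_kitchen), open(d_dock_lab), open(d_kitchen_office)} \ {at(dock)} = {locked(d_hall_kitchen), open(d_dock_lab), open(d_kitchen_office)}
  ∪ pre   = {locked(d_hall_kitchen), open(d_dock_lab), open(d_kitchen_office)} ∪ {at(lab), open(d_dock_lab)}
          = {at(lab), locked(d_hall_kitchen), open(d_dock_lab), open(d_kitchen_office)}

== RESULT ==
["at(lab)", "locked(d_hall_kitchen)", "open(d_dock_lab)", "open(d_kitchen_office)"]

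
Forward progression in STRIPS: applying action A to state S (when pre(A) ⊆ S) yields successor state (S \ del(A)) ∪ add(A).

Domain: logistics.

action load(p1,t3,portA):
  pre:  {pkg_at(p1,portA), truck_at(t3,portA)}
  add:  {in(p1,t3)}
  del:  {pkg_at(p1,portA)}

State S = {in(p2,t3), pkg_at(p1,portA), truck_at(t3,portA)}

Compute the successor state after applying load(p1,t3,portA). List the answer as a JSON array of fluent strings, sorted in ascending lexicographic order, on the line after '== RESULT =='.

Progress:
  pre ⊆ S: {pkg_at(p1,portA), truck_at(t3,portA)} ⊆ S  — applicable
  S \ del = {in(p2,t3), truck_at(t3,portA)}
  ∪ add   = {in(p1,t3), in(p2,t3), truck_at(t3,portA)}

== RESULT ==
["in(p1,t3)", "in(p2,t3)", "truck_at(t3,portA)"]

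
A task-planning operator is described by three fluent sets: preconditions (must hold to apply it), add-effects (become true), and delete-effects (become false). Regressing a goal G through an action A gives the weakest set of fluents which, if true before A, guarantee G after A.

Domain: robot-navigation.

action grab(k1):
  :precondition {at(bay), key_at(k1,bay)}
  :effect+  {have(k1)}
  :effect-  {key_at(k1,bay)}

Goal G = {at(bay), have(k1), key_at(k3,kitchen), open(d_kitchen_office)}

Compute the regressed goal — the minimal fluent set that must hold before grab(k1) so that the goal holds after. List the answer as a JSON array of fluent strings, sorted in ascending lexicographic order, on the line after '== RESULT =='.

Compute (G \ add) ∪ pre:
  G ∩ del = {}  (empty — regression defined)
  G \ add = {at(bay), have(k1), key_at(k3,kitchen), open(d_kitchen_office)} \ {have(k1)} = {at(bay), key_at(k3,kitchen), open(d_kitchen_office)}
  ∪ pre   = {at(bay), key_at(k3,kitchen), open(d_kitchen_office)} ∪ {at(bay), key_at(k1,bay)}
          = {at(bay), key_at(k1,bay), key_at(k3,kitchen), open(d_kitchen_office)}

== RESULT ==
["at(bay)", "key_at(k1,bay)", "key_at(k3,kitchen)", "open(d_kitchen_office)"]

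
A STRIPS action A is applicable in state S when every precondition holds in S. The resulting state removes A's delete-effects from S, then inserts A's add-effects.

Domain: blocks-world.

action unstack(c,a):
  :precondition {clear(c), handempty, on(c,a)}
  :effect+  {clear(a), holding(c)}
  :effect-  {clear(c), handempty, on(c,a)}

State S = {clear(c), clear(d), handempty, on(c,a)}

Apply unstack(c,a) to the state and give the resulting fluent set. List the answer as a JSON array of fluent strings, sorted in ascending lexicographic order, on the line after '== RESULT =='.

Progress:
  pre ⊆ S: {clear(c), handempty, on(c,a)} ⊆ S  — applicable
  S \ del = {clear(d)}
  ∪ add   = {clear(a), clear(d), holding(c)}

== RESULT ==
["clear(a)", "clear(d)", "holding(c)"]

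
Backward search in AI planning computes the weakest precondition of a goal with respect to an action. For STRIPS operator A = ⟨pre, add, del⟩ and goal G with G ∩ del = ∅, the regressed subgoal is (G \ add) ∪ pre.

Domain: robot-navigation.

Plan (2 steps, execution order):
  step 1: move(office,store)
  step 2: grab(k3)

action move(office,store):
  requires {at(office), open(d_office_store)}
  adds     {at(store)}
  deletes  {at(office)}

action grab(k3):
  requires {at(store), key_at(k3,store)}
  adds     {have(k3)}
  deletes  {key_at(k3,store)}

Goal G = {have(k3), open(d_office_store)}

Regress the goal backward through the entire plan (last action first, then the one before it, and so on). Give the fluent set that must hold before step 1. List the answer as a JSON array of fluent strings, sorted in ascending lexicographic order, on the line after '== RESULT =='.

Regress step by step:
  through step 2 (grab(k3)): drop {have(k3)}, keep {open(d_office_store)}, require {at(store), key_at(k3,store)}
    → {at(store), key_at(k3,store), open(d_office_store)}
  through step 1 (move(office,store)): drop {at(store)}, keep {key_at(k3,store), open(d_office_store)}, require {at(office), open(d_office_store)}
    → {at(office), key_at(k3,store), open(d_office_store)}

== RESULT ==
["at(office)", "key_at(k3,store)", "open(d_office_store)"]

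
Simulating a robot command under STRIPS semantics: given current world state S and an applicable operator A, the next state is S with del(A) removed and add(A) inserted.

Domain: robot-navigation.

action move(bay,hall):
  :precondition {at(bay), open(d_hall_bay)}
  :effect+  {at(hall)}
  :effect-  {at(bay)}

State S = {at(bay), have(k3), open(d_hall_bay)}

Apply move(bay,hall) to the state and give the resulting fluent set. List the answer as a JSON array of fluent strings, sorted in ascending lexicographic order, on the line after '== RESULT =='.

Progress:
  pre ⊆ S: {at(bay), open(d_hall_bay)} ⊆ S  — applicable
  S \ del = {have(k3), open(d_hall_bay)}
  ∪ add   = {at(hall), have(k3), open(d_hall_bay)}

== RESULT ==
["at(hall)", "have(k3)", "open(d_hall_bay)"]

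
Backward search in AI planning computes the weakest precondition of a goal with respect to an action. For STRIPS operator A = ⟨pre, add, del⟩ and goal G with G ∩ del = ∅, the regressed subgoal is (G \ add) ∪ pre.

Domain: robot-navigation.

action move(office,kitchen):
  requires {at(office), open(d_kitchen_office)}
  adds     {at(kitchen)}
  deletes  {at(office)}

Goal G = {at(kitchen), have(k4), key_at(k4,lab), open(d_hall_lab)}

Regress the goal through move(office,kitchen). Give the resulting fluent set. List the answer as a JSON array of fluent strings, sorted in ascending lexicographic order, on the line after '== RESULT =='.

Regress:
  G ∩ del = {}  (empty — regression defined)
  G \ add = {at(kitchen), have(k4), key_at(k4,lab), open(d_hall_lab)} \ {at(kitchen)} = {have(k4), key_at(k4,lab), open(d_hall_lab)}
  ∪ pre   = {have(k4), key_at(k4,lab), open(d_hall_lab)} ∪ {at(office), open(d_kitchen_office)}
          = {at(office), have(k4), key_at(k4,lab), open(d_hall_lab), open(d_kitchen_office)}

== RESULT ==
["at(office)", "have(k4)", "key_at(k4,lab)", "open(d_hall_lab)", "open(d_kitchen_office)"]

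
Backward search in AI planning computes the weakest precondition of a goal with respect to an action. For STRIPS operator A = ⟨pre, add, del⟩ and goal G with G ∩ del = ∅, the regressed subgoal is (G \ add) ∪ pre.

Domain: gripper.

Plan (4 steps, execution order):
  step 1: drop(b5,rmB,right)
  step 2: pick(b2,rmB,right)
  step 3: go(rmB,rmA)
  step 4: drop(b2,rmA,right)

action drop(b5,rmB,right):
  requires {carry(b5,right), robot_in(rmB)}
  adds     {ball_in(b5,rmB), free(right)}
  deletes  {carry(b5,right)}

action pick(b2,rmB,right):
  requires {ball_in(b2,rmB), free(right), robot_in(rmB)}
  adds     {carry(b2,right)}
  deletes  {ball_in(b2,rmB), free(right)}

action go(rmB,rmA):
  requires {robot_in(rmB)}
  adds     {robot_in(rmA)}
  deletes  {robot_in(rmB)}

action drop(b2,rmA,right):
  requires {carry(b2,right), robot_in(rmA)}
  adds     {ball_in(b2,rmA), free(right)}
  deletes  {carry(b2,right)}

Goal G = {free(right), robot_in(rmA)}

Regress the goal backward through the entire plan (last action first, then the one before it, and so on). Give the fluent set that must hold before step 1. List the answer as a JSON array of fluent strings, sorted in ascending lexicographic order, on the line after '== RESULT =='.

Work backward from the goal:
  through step 4 (drop(b2,rmA,right)): drop {free(right)}, keep {robot_in(rmA)}, require {carry(b2,right), robot_in(rmA)}
    → {carry(b2,right), robot_in(rmA)}
  through step 3 (go(rmB,rmA)): drop {robot_in(rmA)}, keep {carry(b2,right)}, require {robot_in(rmB)}
    → {carry(b2,right), robot_in(rmB)}
  through step 2 (pick(b2,rmB,right)): drop {carry(b2,right)}, keep {robot_in(rmB)}, require {ball_in(b2,rmB), free(right), robot_in(rmB)}
    → {ball_in(b2,rmB), free(right), robot_in(rmB)}
  through step 1 (drop(b5,rmB,right)): drop {free(right)}, keep {ball_in(b2,rmB), robot_in(rmB)}, require {carry(b5,right), robot_in(rmB)}
    → {ball_in(b2,rmB), carry(b5,right), robot_in(rmB)}

== RESULT ==
["ball_in(b2,rmB)", "carry(b5,right)", "robot_in(rmB)"]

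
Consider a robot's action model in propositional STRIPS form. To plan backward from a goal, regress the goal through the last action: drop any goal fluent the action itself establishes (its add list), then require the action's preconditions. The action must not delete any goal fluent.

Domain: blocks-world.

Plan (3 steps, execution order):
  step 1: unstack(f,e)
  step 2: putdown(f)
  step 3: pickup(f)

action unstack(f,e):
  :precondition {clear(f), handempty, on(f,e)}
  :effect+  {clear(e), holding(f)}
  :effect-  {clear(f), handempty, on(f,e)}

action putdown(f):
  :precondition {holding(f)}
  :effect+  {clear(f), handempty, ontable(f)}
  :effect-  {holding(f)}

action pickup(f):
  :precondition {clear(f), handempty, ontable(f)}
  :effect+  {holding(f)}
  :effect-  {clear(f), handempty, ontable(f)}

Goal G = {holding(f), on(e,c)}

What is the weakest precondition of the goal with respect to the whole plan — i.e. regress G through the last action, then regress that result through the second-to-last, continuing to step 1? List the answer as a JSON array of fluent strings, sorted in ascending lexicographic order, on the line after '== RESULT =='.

Work backward from the goal:
  through step 3 (pickup(f)): drop {holding(f)}, keep {on(e,c)}, require {clear(f), handempty, ontable(f)}
    → {clear(f), handempty, on(e,c), ontable(f)}
  through step 2 (putdown(f)): drop {clear(f), handempty, ontable(f)}, keep {on(e,c)}, require {holding(f)}
    → {holding(f), on(e,c)}
  through step 1 (unstack(f,e)): drop {holding(f)}, keep {on(e,c)}, require {clear(f), handempty, on(f,e)}
    → {clear(f), handempty, on(e,c), on(f,e)}

== RESULT ==
["clear(f)", "handempty", "on(e,c)", "on(f,e)"]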